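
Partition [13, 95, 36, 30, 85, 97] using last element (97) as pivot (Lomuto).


Pivot: 97
  13 <= 97: advance i (no swap)
  95 <= 97: advance i (no swap)
  36 <= 97: advance i (no swap)
  30 <= 97: advance i (no swap)
  85 <= 97: advance i (no swap)
Place pivot at 5: [13, 95, 36, 30, 85, 97]

Partitioned: [13, 95, 36, 30, 85, 97]


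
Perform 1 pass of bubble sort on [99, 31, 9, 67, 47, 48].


Initial: [99, 31, 9, 67, 47, 48]
Pass 1: [31, 9, 67, 47, 48, 99] (5 swaps)

After 1 pass: [31, 9, 67, 47, 48, 99]


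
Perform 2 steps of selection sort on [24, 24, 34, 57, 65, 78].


Initial: [24, 24, 34, 57, 65, 78]
Step 1: min=24 at 0
  Swap: [24, 24, 34, 57, 65, 78]
Step 2: min=24 at 1
  Swap: [24, 24, 34, 57, 65, 78]

After 2 steps: [24, 24, 34, 57, 65, 78]


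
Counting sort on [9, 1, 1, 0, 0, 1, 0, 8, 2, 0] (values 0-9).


Input: [9, 1, 1, 0, 0, 1, 0, 8, 2, 0]
Counts: [4, 3, 1, 0, 0, 0, 0, 0, 1, 1]

Sorted: [0, 0, 0, 0, 1, 1, 1, 2, 8, 9]


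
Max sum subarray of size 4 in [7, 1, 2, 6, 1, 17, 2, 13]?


[0:4]: 16
[1:5]: 10
[2:6]: 26
[3:7]: 26
[4:8]: 33

Max: 33 at [4:8]


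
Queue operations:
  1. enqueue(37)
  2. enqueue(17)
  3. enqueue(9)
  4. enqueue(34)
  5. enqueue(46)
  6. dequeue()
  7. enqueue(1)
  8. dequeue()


enqueue(37) -> [37]
enqueue(17) -> [37, 17]
enqueue(9) -> [37, 17, 9]
enqueue(34) -> [37, 17, 9, 34]
enqueue(46) -> [37, 17, 9, 34, 46]
dequeue()->37, [17, 9, 34, 46]
enqueue(1) -> [17, 9, 34, 46, 1]
dequeue()->17, [9, 34, 46, 1]

Final queue: [9, 34, 46, 1]


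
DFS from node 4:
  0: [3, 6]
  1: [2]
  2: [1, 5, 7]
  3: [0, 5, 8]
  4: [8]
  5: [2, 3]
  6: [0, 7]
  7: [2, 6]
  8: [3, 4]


Visit 4, push [8]
Visit 8, push [3]
Visit 3, push [5, 0]
Visit 0, push [6]
Visit 6, push [7]
Visit 7, push [2]
Visit 2, push [5, 1]
Visit 1, push []
Visit 5, push []

DFS order: [4, 8, 3, 0, 6, 7, 2, 1, 5]


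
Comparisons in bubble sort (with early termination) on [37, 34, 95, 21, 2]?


Algorithm: bubble sort (with early termination)
Input: [37, 34, 95, 21, 2]
Sorted: [2, 21, 34, 37, 95]

10


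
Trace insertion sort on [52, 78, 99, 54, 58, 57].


Initial: [52, 78, 99, 54, 58, 57]
Insert 78: [52, 78, 99, 54, 58, 57]
Insert 99: [52, 78, 99, 54, 58, 57]
Insert 54: [52, 54, 78, 99, 58, 57]
Insert 58: [52, 54, 58, 78, 99, 57]
Insert 57: [52, 54, 57, 58, 78, 99]

Sorted: [52, 54, 57, 58, 78, 99]


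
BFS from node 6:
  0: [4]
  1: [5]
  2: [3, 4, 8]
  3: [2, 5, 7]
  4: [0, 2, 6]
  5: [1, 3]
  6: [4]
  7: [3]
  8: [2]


Visit 6, enqueue [4]
Visit 4, enqueue [0, 2]
Visit 0, enqueue []
Visit 2, enqueue [3, 8]
Visit 3, enqueue [5, 7]
Visit 8, enqueue []
Visit 5, enqueue [1]
Visit 7, enqueue []
Visit 1, enqueue []

BFS order: [6, 4, 0, 2, 3, 8, 5, 7, 1]


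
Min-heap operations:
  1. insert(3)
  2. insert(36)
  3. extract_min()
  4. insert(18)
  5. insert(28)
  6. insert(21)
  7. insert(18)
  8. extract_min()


insert(3) -> [3]
insert(36) -> [3, 36]
extract_min()->3, [36]
insert(18) -> [18, 36]
insert(28) -> [18, 36, 28]
insert(21) -> [18, 21, 28, 36]
insert(18) -> [18, 18, 28, 36, 21]
extract_min()->18, [18, 21, 28, 36]

Final heap: [18, 21, 28, 36]


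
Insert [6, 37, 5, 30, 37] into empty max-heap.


Insert 6: [6]
Insert 37: [37, 6]
Insert 5: [37, 6, 5]
Insert 30: [37, 30, 5, 6]
Insert 37: [37, 37, 5, 6, 30]

Final heap: [37, 37, 5, 6, 30]


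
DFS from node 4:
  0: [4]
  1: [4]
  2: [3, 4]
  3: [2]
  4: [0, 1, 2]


Visit 4, push [2, 1, 0]
Visit 0, push []
Visit 1, push []
Visit 2, push [3]
Visit 3, push []

DFS order: [4, 0, 1, 2, 3]


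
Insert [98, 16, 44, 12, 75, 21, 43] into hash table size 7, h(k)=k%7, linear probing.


Insert 98: h=0 -> slot 0
Insert 16: h=2 -> slot 2
Insert 44: h=2, 1 probes -> slot 3
Insert 12: h=5 -> slot 5
Insert 75: h=5, 1 probes -> slot 6
Insert 21: h=0, 1 probes -> slot 1
Insert 43: h=1, 3 probes -> slot 4

Table: [98, 21, 16, 44, 43, 12, 75]


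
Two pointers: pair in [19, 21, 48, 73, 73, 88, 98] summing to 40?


lo=0(19)+hi=6(98)=117
lo=0(19)+hi=5(88)=107
lo=0(19)+hi=4(73)=92
lo=0(19)+hi=3(73)=92
lo=0(19)+hi=2(48)=67
lo=0(19)+hi=1(21)=40

Yes: 19+21=40


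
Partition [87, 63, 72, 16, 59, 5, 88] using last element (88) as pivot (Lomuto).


Pivot: 88
  87 <= 88: advance i (no swap)
  63 <= 88: advance i (no swap)
  72 <= 88: advance i (no swap)
  16 <= 88: advance i (no swap)
  59 <= 88: advance i (no swap)
  5 <= 88: advance i (no swap)
Place pivot at 6: [87, 63, 72, 16, 59, 5, 88]

Partitioned: [87, 63, 72, 16, 59, 5, 88]


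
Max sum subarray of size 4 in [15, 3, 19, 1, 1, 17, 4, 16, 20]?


[0:4]: 38
[1:5]: 24
[2:6]: 38
[3:7]: 23
[4:8]: 38
[5:9]: 57

Max: 57 at [5:9]


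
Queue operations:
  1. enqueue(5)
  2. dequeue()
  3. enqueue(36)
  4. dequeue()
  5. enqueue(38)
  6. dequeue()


enqueue(5) -> [5]
dequeue()->5, []
enqueue(36) -> [36]
dequeue()->36, []
enqueue(38) -> [38]
dequeue()->38, []

Final queue: []


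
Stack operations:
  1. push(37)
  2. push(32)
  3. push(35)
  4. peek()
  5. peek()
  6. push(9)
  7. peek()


push(37) -> [37]
push(32) -> [37, 32]
push(35) -> [37, 32, 35]
peek()->35
peek()->35
push(9) -> [37, 32, 35, 9]
peek()->9

Final stack: [37, 32, 35, 9]


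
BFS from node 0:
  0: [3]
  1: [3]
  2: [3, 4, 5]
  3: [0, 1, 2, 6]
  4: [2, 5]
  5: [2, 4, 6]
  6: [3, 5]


Visit 0, enqueue [3]
Visit 3, enqueue [1, 2, 6]
Visit 1, enqueue []
Visit 2, enqueue [4, 5]
Visit 6, enqueue []
Visit 4, enqueue []
Visit 5, enqueue []

BFS order: [0, 3, 1, 2, 6, 4, 5]


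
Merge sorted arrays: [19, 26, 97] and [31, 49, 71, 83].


Take 19 from A
Take 26 from A
Take 31 from B
Take 49 from B
Take 71 from B
Take 83 from B

Merged: [19, 26, 31, 49, 71, 83, 97]


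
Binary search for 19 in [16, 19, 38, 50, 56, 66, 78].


Step 1: lo=0, hi=6, mid=3, val=50
Step 2: lo=0, hi=2, mid=1, val=19

Found at index 1


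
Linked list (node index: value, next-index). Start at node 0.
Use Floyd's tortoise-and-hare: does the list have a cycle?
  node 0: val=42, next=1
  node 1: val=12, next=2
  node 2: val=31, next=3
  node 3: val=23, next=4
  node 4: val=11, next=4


Floyd's tortoise (slow, +1) and hare (fast, +2):
  init: slow=0, fast=0
  step 1: slow=1, fast=2
  step 2: slow=2, fast=4
  step 3: slow=3, fast=4
  step 4: slow=4, fast=4
  slow == fast at node 4: cycle detected

Cycle: yes


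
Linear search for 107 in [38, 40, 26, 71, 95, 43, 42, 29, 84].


i=0: 38!=107
i=1: 40!=107
i=2: 26!=107
i=3: 71!=107
i=4: 95!=107
i=5: 43!=107
i=6: 42!=107
i=7: 29!=107
i=8: 84!=107

Not found, 9 comps


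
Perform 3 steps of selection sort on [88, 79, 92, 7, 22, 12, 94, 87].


Initial: [88, 79, 92, 7, 22, 12, 94, 87]
Step 1: min=7 at 3
  Swap: [7, 79, 92, 88, 22, 12, 94, 87]
Step 2: min=12 at 5
  Swap: [7, 12, 92, 88, 22, 79, 94, 87]
Step 3: min=22 at 4
  Swap: [7, 12, 22, 88, 92, 79, 94, 87]

After 3 steps: [7, 12, 22, 88, 92, 79, 94, 87]


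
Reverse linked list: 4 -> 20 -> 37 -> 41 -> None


Step 1: curr=4, set curr.next=prev(None) | reversed so far: 4
Step 2: curr=20, set curr.next=prev(4) | reversed so far: 20 -> 4
Step 3: curr=37, set curr.next=prev(20) | reversed so far: 37 -> 20 -> 4
Step 4: curr=41, set curr.next=prev(37) | reversed so far: 41 -> 37 -> 20 -> 4

41 -> 37 -> 20 -> 4 -> None


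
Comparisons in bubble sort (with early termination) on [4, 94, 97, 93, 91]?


Algorithm: bubble sort (with early termination)
Input: [4, 94, 97, 93, 91]
Sorted: [4, 91, 93, 94, 97]

10


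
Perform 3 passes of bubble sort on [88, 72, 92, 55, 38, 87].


Initial: [88, 72, 92, 55, 38, 87]
Pass 1: [72, 88, 55, 38, 87, 92] (4 swaps)
Pass 2: [72, 55, 38, 87, 88, 92] (3 swaps)
Pass 3: [55, 38, 72, 87, 88, 92] (2 swaps)

After 3 passes: [55, 38, 72, 87, 88, 92]


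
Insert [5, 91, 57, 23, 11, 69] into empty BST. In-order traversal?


Insert 5: root
Insert 91: R from 5
Insert 57: R from 5 -> L from 91
Insert 23: R from 5 -> L from 91 -> L from 57
Insert 11: R from 5 -> L from 91 -> L from 57 -> L from 23
Insert 69: R from 5 -> L from 91 -> R from 57

In-order: [5, 11, 23, 57, 69, 91]


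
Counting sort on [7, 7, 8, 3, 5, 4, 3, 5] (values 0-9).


Input: [7, 7, 8, 3, 5, 4, 3, 5]
Counts: [0, 0, 0, 2, 1, 2, 0, 2, 1, 0]

Sorted: [3, 3, 4, 5, 5, 7, 7, 8]


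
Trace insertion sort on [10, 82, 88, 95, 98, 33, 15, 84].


Initial: [10, 82, 88, 95, 98, 33, 15, 84]
Insert 82: [10, 82, 88, 95, 98, 33, 15, 84]
Insert 88: [10, 82, 88, 95, 98, 33, 15, 84]
Insert 95: [10, 82, 88, 95, 98, 33, 15, 84]
Insert 98: [10, 82, 88, 95, 98, 33, 15, 84]
Insert 33: [10, 33, 82, 88, 95, 98, 15, 84]
Insert 15: [10, 15, 33, 82, 88, 95, 98, 84]
Insert 84: [10, 15, 33, 82, 84, 88, 95, 98]

Sorted: [10, 15, 33, 82, 84, 88, 95, 98]


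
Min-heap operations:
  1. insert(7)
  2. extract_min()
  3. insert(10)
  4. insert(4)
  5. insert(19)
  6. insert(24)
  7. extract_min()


insert(7) -> [7]
extract_min()->7, []
insert(10) -> [10]
insert(4) -> [4, 10]
insert(19) -> [4, 10, 19]
insert(24) -> [4, 10, 19, 24]
extract_min()->4, [10, 24, 19]

Final heap: [10, 24, 19]


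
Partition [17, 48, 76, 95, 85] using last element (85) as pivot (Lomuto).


Pivot: 85
  17 <= 85: advance i (no swap)
  48 <= 85: advance i (no swap)
  76 <= 85: advance i (no swap)
Place pivot at 3: [17, 48, 76, 85, 95]

Partitioned: [17, 48, 76, 85, 95]


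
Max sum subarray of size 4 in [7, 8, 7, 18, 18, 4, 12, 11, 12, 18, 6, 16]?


[0:4]: 40
[1:5]: 51
[2:6]: 47
[3:7]: 52
[4:8]: 45
[5:9]: 39
[6:10]: 53
[7:11]: 47
[8:12]: 52

Max: 53 at [6:10]


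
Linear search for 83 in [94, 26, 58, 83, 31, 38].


i=0: 94!=83
i=1: 26!=83
i=2: 58!=83
i=3: 83==83 found!

Found at 3, 4 comps


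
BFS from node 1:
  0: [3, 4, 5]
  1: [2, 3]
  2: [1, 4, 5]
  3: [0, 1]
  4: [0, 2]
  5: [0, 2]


Visit 1, enqueue [2, 3]
Visit 2, enqueue [4, 5]
Visit 3, enqueue [0]
Visit 4, enqueue []
Visit 5, enqueue []
Visit 0, enqueue []

BFS order: [1, 2, 3, 4, 5, 0]


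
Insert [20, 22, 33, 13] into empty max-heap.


Insert 20: [20]
Insert 22: [22, 20]
Insert 33: [33, 20, 22]
Insert 13: [33, 20, 22, 13]

Final heap: [33, 20, 22, 13]


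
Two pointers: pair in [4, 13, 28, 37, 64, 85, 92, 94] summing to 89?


lo=0(4)+hi=7(94)=98
lo=0(4)+hi=6(92)=96
lo=0(4)+hi=5(85)=89

Yes: 4+85=89


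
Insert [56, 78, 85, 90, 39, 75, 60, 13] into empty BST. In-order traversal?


Insert 56: root
Insert 78: R from 56
Insert 85: R from 56 -> R from 78
Insert 90: R from 56 -> R from 78 -> R from 85
Insert 39: L from 56
Insert 75: R from 56 -> L from 78
Insert 60: R from 56 -> L from 78 -> L from 75
Insert 13: L from 56 -> L from 39

In-order: [13, 39, 56, 60, 75, 78, 85, 90]


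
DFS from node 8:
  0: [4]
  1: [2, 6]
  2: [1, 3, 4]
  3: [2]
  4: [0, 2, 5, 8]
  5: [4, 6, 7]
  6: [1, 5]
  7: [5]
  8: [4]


Visit 8, push [4]
Visit 4, push [5, 2, 0]
Visit 0, push []
Visit 2, push [3, 1]
Visit 1, push [6]
Visit 6, push [5]
Visit 5, push [7]
Visit 7, push []
Visit 3, push []

DFS order: [8, 4, 0, 2, 1, 6, 5, 7, 3]


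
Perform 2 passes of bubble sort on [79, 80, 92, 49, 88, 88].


Initial: [79, 80, 92, 49, 88, 88]
Pass 1: [79, 80, 49, 88, 88, 92] (3 swaps)
Pass 2: [79, 49, 80, 88, 88, 92] (1 swaps)

After 2 passes: [79, 49, 80, 88, 88, 92]


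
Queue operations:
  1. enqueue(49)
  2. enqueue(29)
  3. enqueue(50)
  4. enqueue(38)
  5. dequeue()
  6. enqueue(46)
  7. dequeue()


enqueue(49) -> [49]
enqueue(29) -> [49, 29]
enqueue(50) -> [49, 29, 50]
enqueue(38) -> [49, 29, 50, 38]
dequeue()->49, [29, 50, 38]
enqueue(46) -> [29, 50, 38, 46]
dequeue()->29, [50, 38, 46]

Final queue: [50, 38, 46]


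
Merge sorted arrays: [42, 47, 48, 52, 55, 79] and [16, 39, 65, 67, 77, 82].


Take 16 from B
Take 39 from B
Take 42 from A
Take 47 from A
Take 48 from A
Take 52 from A
Take 55 from A
Take 65 from B
Take 67 from B
Take 77 from B
Take 79 from A

Merged: [16, 39, 42, 47, 48, 52, 55, 65, 67, 77, 79, 82]


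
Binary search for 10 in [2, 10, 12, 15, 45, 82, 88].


Step 1: lo=0, hi=6, mid=3, val=15
Step 2: lo=0, hi=2, mid=1, val=10

Found at index 1


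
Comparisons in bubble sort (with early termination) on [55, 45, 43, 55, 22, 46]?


Algorithm: bubble sort (with early termination)
Input: [55, 45, 43, 55, 22, 46]
Sorted: [22, 43, 45, 46, 55, 55]

15


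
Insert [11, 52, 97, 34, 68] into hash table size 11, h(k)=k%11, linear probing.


Insert 11: h=0 -> slot 0
Insert 52: h=8 -> slot 8
Insert 97: h=9 -> slot 9
Insert 34: h=1 -> slot 1
Insert 68: h=2 -> slot 2

Table: [11, 34, 68, None, None, None, None, None, 52, 97, None]


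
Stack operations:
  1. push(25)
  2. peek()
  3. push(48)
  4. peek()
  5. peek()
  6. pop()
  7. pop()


push(25) -> [25]
peek()->25
push(48) -> [25, 48]
peek()->48
peek()->48
pop()->48, [25]
pop()->25, []

Final stack: []


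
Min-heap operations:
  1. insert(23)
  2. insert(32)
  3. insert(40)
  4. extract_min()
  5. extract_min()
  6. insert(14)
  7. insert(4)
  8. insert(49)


insert(23) -> [23]
insert(32) -> [23, 32]
insert(40) -> [23, 32, 40]
extract_min()->23, [32, 40]
extract_min()->32, [40]
insert(14) -> [14, 40]
insert(4) -> [4, 40, 14]
insert(49) -> [4, 40, 14, 49]

Final heap: [4, 40, 14, 49]


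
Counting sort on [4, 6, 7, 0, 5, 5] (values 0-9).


Input: [4, 6, 7, 0, 5, 5]
Counts: [1, 0, 0, 0, 1, 2, 1, 1, 0, 0]

Sorted: [0, 4, 5, 5, 6, 7]


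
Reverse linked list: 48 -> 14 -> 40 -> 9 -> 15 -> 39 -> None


Step 1: curr=48, set curr.next=prev(None) | reversed so far: 48
Step 2: curr=14, set curr.next=prev(48) | reversed so far: 14 -> 48
Step 3: curr=40, set curr.next=prev(14) | reversed so far: 40 -> 14 -> 48
Step 4: curr=9, set curr.next=prev(40) | reversed so far: 9 -> 40 -> 14 -> 48
Step 5: curr=15, set curr.next=prev(9) | reversed so far: 15 -> 9 -> 40 -> 14 -> 48
Step 6: curr=39, set curr.next=prev(15) | reversed so far: 39 -> 15 -> 9 -> 40 -> 14 -> 48

39 -> 15 -> 9 -> 40 -> 14 -> 48 -> None


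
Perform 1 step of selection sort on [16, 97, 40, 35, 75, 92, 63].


Initial: [16, 97, 40, 35, 75, 92, 63]
Step 1: min=16 at 0
  Swap: [16, 97, 40, 35, 75, 92, 63]

After 1 step: [16, 97, 40, 35, 75, 92, 63]


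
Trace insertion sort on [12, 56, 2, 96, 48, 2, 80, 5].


Initial: [12, 56, 2, 96, 48, 2, 80, 5]
Insert 56: [12, 56, 2, 96, 48, 2, 80, 5]
Insert 2: [2, 12, 56, 96, 48, 2, 80, 5]
Insert 96: [2, 12, 56, 96, 48, 2, 80, 5]
Insert 48: [2, 12, 48, 56, 96, 2, 80, 5]
Insert 2: [2, 2, 12, 48, 56, 96, 80, 5]
Insert 80: [2, 2, 12, 48, 56, 80, 96, 5]
Insert 5: [2, 2, 5, 12, 48, 56, 80, 96]

Sorted: [2, 2, 5, 12, 48, 56, 80, 96]


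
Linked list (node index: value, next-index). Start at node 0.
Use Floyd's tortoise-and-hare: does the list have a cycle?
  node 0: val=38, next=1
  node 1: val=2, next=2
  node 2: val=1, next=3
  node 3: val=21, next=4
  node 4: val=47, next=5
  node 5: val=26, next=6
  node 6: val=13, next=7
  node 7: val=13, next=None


Floyd's tortoise (slow, +1) and hare (fast, +2):
  init: slow=0, fast=0
  step 1: slow=1, fast=2
  step 2: slow=2, fast=4
  step 3: slow=3, fast=6
  step 4: fast 6->7->None, no cycle

Cycle: no


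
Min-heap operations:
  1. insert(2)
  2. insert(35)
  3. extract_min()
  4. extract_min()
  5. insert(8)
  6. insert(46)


insert(2) -> [2]
insert(35) -> [2, 35]
extract_min()->2, [35]
extract_min()->35, []
insert(8) -> [8]
insert(46) -> [8, 46]

Final heap: [8, 46]


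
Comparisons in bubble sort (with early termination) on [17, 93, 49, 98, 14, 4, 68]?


Algorithm: bubble sort (with early termination)
Input: [17, 93, 49, 98, 14, 4, 68]
Sorted: [4, 14, 17, 49, 68, 93, 98]

21


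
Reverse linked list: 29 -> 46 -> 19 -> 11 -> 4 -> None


Step 1: curr=29, set curr.next=prev(None) | reversed so far: 29
Step 2: curr=46, set curr.next=prev(29) | reversed so far: 46 -> 29
Step 3: curr=19, set curr.next=prev(46) | reversed so far: 19 -> 46 -> 29
Step 4: curr=11, set curr.next=prev(19) | reversed so far: 11 -> 19 -> 46 -> 29
Step 5: curr=4, set curr.next=prev(11) | reversed so far: 4 -> 11 -> 19 -> 46 -> 29

4 -> 11 -> 19 -> 46 -> 29 -> None


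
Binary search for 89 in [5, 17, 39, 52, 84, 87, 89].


Step 1: lo=0, hi=6, mid=3, val=52
Step 2: lo=4, hi=6, mid=5, val=87
Step 3: lo=6, hi=6, mid=6, val=89

Found at index 6


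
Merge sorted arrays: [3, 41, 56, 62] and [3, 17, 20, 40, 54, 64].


Take 3 from A
Take 3 from B
Take 17 from B
Take 20 from B
Take 40 from B
Take 41 from A
Take 54 from B
Take 56 from A
Take 62 from A

Merged: [3, 3, 17, 20, 40, 41, 54, 56, 62, 64]


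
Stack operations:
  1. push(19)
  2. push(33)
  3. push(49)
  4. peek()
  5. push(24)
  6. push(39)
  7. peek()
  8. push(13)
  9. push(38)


push(19) -> [19]
push(33) -> [19, 33]
push(49) -> [19, 33, 49]
peek()->49
push(24) -> [19, 33, 49, 24]
push(39) -> [19, 33, 49, 24, 39]
peek()->39
push(13) -> [19, 33, 49, 24, 39, 13]
push(38) -> [19, 33, 49, 24, 39, 13, 38]

Final stack: [19, 33, 49, 24, 39, 13, 38]


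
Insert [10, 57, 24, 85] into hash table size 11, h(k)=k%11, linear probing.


Insert 10: h=10 -> slot 10
Insert 57: h=2 -> slot 2
Insert 24: h=2, 1 probes -> slot 3
Insert 85: h=8 -> slot 8

Table: [None, None, 57, 24, None, None, None, None, 85, None, 10]


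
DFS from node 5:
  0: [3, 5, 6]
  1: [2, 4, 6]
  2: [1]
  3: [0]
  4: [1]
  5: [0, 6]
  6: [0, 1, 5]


Visit 5, push [6, 0]
Visit 0, push [6, 3]
Visit 3, push []
Visit 6, push [1]
Visit 1, push [4, 2]
Visit 2, push []
Visit 4, push []

DFS order: [5, 0, 3, 6, 1, 2, 4]


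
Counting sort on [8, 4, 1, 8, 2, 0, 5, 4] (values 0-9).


Input: [8, 4, 1, 8, 2, 0, 5, 4]
Counts: [1, 1, 1, 0, 2, 1, 0, 0, 2, 0]

Sorted: [0, 1, 2, 4, 4, 5, 8, 8]


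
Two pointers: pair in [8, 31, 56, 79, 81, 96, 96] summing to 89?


lo=0(8)+hi=6(96)=104
lo=0(8)+hi=5(96)=104
lo=0(8)+hi=4(81)=89

Yes: 8+81=89


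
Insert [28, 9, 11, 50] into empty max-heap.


Insert 28: [28]
Insert 9: [28, 9]
Insert 11: [28, 9, 11]
Insert 50: [50, 28, 11, 9]

Final heap: [50, 28, 11, 9]


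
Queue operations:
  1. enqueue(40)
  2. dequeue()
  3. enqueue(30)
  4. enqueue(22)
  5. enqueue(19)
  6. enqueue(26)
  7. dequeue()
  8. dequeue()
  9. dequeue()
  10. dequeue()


enqueue(40) -> [40]
dequeue()->40, []
enqueue(30) -> [30]
enqueue(22) -> [30, 22]
enqueue(19) -> [30, 22, 19]
enqueue(26) -> [30, 22, 19, 26]
dequeue()->30, [22, 19, 26]
dequeue()->22, [19, 26]
dequeue()->19, [26]
dequeue()->26, []

Final queue: []


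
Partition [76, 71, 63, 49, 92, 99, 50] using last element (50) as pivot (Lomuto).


Pivot: 50
  49 <= 50: swap -> [49, 71, 63, 76, 92, 99, 50]
Place pivot at 1: [49, 50, 63, 76, 92, 99, 71]

Partitioned: [49, 50, 63, 76, 92, 99, 71]


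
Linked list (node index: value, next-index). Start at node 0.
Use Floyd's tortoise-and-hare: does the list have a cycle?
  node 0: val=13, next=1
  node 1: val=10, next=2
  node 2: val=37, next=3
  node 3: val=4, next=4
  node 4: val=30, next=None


Floyd's tortoise (slow, +1) and hare (fast, +2):
  init: slow=0, fast=0
  step 1: slow=1, fast=2
  step 2: slow=2, fast=4
  step 3: fast -> None, no cycle

Cycle: no


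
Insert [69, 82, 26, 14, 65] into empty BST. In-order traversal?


Insert 69: root
Insert 82: R from 69
Insert 26: L from 69
Insert 14: L from 69 -> L from 26
Insert 65: L from 69 -> R from 26

In-order: [14, 26, 65, 69, 82]


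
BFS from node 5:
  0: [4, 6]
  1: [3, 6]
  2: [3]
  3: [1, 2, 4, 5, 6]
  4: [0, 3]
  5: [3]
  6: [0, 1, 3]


Visit 5, enqueue [3]
Visit 3, enqueue [1, 2, 4, 6]
Visit 1, enqueue []
Visit 2, enqueue []
Visit 4, enqueue [0]
Visit 6, enqueue []
Visit 0, enqueue []

BFS order: [5, 3, 1, 2, 4, 6, 0]


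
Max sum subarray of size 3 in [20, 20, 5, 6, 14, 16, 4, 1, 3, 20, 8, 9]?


[0:3]: 45
[1:4]: 31
[2:5]: 25
[3:6]: 36
[4:7]: 34
[5:8]: 21
[6:9]: 8
[7:10]: 24
[8:11]: 31
[9:12]: 37

Max: 45 at [0:3]


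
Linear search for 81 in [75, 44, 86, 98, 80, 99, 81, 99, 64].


i=0: 75!=81
i=1: 44!=81
i=2: 86!=81
i=3: 98!=81
i=4: 80!=81
i=5: 99!=81
i=6: 81==81 found!

Found at 6, 7 comps


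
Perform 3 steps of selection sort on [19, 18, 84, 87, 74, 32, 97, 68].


Initial: [19, 18, 84, 87, 74, 32, 97, 68]
Step 1: min=18 at 1
  Swap: [18, 19, 84, 87, 74, 32, 97, 68]
Step 2: min=19 at 1
  Swap: [18, 19, 84, 87, 74, 32, 97, 68]
Step 3: min=32 at 5
  Swap: [18, 19, 32, 87, 74, 84, 97, 68]

After 3 steps: [18, 19, 32, 87, 74, 84, 97, 68]


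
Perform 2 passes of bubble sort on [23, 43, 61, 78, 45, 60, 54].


Initial: [23, 43, 61, 78, 45, 60, 54]
Pass 1: [23, 43, 61, 45, 60, 54, 78] (3 swaps)
Pass 2: [23, 43, 45, 60, 54, 61, 78] (3 swaps)

After 2 passes: [23, 43, 45, 60, 54, 61, 78]


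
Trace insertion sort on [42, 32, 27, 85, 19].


Initial: [42, 32, 27, 85, 19]
Insert 32: [32, 42, 27, 85, 19]
Insert 27: [27, 32, 42, 85, 19]
Insert 85: [27, 32, 42, 85, 19]
Insert 19: [19, 27, 32, 42, 85]

Sorted: [19, 27, 32, 42, 85]


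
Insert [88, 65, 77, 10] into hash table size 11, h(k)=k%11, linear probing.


Insert 88: h=0 -> slot 0
Insert 65: h=10 -> slot 10
Insert 77: h=0, 1 probes -> slot 1
Insert 10: h=10, 3 probes -> slot 2

Table: [88, 77, 10, None, None, None, None, None, None, None, 65]


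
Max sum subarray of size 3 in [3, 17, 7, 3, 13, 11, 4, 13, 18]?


[0:3]: 27
[1:4]: 27
[2:5]: 23
[3:6]: 27
[4:7]: 28
[5:8]: 28
[6:9]: 35

Max: 35 at [6:9]


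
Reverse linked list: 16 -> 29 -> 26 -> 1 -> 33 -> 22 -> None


Step 1: curr=16, set curr.next=prev(None) | reversed so far: 16
Step 2: curr=29, set curr.next=prev(16) | reversed so far: 29 -> 16
Step 3: curr=26, set curr.next=prev(29) | reversed so far: 26 -> 29 -> 16
Step 4: curr=1, set curr.next=prev(26) | reversed so far: 1 -> 26 -> 29 -> 16
Step 5: curr=33, set curr.next=prev(1) | reversed so far: 33 -> 1 -> 26 -> 29 -> 16
Step 6: curr=22, set curr.next=prev(33) | reversed so far: 22 -> 33 -> 1 -> 26 -> 29 -> 16

22 -> 33 -> 1 -> 26 -> 29 -> 16 -> None


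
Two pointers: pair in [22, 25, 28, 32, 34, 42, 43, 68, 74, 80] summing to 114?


lo=0(22)+hi=9(80)=102
lo=1(25)+hi=9(80)=105
lo=2(28)+hi=9(80)=108
lo=3(32)+hi=9(80)=112
lo=4(34)+hi=9(80)=114

Yes: 34+80=114


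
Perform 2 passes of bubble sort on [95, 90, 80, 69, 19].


Initial: [95, 90, 80, 69, 19]
Pass 1: [90, 80, 69, 19, 95] (4 swaps)
Pass 2: [80, 69, 19, 90, 95] (3 swaps)

After 2 passes: [80, 69, 19, 90, 95]


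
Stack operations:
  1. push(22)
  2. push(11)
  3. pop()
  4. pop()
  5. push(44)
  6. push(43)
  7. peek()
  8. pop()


push(22) -> [22]
push(11) -> [22, 11]
pop()->11, [22]
pop()->22, []
push(44) -> [44]
push(43) -> [44, 43]
peek()->43
pop()->43, [44]

Final stack: [44]


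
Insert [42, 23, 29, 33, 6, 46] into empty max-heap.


Insert 42: [42]
Insert 23: [42, 23]
Insert 29: [42, 23, 29]
Insert 33: [42, 33, 29, 23]
Insert 6: [42, 33, 29, 23, 6]
Insert 46: [46, 33, 42, 23, 6, 29]

Final heap: [46, 33, 42, 23, 6, 29]


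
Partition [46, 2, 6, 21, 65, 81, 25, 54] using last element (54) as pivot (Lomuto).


Pivot: 54
  46 <= 54: advance i (no swap)
  2 <= 54: advance i (no swap)
  6 <= 54: advance i (no swap)
  21 <= 54: advance i (no swap)
  25 <= 54: swap -> [46, 2, 6, 21, 25, 81, 65, 54]
Place pivot at 5: [46, 2, 6, 21, 25, 54, 65, 81]

Partitioned: [46, 2, 6, 21, 25, 54, 65, 81]


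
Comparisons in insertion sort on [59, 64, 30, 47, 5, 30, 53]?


Algorithm: insertion sort
Input: [59, 64, 30, 47, 5, 30, 53]
Sorted: [5, 30, 30, 47, 53, 59, 64]

17


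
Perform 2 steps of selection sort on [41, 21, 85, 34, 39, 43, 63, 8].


Initial: [41, 21, 85, 34, 39, 43, 63, 8]
Step 1: min=8 at 7
  Swap: [8, 21, 85, 34, 39, 43, 63, 41]
Step 2: min=21 at 1
  Swap: [8, 21, 85, 34, 39, 43, 63, 41]

After 2 steps: [8, 21, 85, 34, 39, 43, 63, 41]


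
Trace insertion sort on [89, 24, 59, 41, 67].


Initial: [89, 24, 59, 41, 67]
Insert 24: [24, 89, 59, 41, 67]
Insert 59: [24, 59, 89, 41, 67]
Insert 41: [24, 41, 59, 89, 67]
Insert 67: [24, 41, 59, 67, 89]

Sorted: [24, 41, 59, 67, 89]


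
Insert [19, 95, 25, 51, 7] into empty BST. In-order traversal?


Insert 19: root
Insert 95: R from 19
Insert 25: R from 19 -> L from 95
Insert 51: R from 19 -> L from 95 -> R from 25
Insert 7: L from 19

In-order: [7, 19, 25, 51, 95]


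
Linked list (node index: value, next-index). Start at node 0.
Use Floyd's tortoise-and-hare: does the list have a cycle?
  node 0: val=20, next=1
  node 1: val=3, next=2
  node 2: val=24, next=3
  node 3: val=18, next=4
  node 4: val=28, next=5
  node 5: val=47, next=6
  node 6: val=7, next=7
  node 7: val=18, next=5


Floyd's tortoise (slow, +1) and hare (fast, +2):
  init: slow=0, fast=0
  step 1: slow=1, fast=2
  step 2: slow=2, fast=4
  step 3: slow=3, fast=6
  step 4: slow=4, fast=5
  step 5: slow=5, fast=7
  step 6: slow=6, fast=6
  slow == fast at node 6: cycle detected

Cycle: yes


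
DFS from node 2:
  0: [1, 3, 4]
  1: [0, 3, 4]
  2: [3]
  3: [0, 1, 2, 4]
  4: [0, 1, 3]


Visit 2, push [3]
Visit 3, push [4, 1, 0]
Visit 0, push [4, 1]
Visit 1, push [4]
Visit 4, push []

DFS order: [2, 3, 0, 1, 4]


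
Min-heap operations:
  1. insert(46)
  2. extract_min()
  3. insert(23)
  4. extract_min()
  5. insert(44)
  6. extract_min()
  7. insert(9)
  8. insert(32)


insert(46) -> [46]
extract_min()->46, []
insert(23) -> [23]
extract_min()->23, []
insert(44) -> [44]
extract_min()->44, []
insert(9) -> [9]
insert(32) -> [9, 32]

Final heap: [9, 32]


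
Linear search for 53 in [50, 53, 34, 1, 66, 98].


i=0: 50!=53
i=1: 53==53 found!

Found at 1, 2 comps


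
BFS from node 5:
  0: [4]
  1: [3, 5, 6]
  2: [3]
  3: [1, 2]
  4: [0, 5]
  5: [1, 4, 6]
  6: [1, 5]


Visit 5, enqueue [1, 4, 6]
Visit 1, enqueue [3]
Visit 4, enqueue [0]
Visit 6, enqueue []
Visit 3, enqueue [2]
Visit 0, enqueue []
Visit 2, enqueue []

BFS order: [5, 1, 4, 6, 3, 0, 2]


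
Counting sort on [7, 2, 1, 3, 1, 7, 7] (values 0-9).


Input: [7, 2, 1, 3, 1, 7, 7]
Counts: [0, 2, 1, 1, 0, 0, 0, 3, 0, 0]

Sorted: [1, 1, 2, 3, 7, 7, 7]


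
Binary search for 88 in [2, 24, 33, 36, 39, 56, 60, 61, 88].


Step 1: lo=0, hi=8, mid=4, val=39
Step 2: lo=5, hi=8, mid=6, val=60
Step 3: lo=7, hi=8, mid=7, val=61
Step 4: lo=8, hi=8, mid=8, val=88

Found at index 8


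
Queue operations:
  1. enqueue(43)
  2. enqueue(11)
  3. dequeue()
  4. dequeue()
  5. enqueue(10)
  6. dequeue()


enqueue(43) -> [43]
enqueue(11) -> [43, 11]
dequeue()->43, [11]
dequeue()->11, []
enqueue(10) -> [10]
dequeue()->10, []

Final queue: []


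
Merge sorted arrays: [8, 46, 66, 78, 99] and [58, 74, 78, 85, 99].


Take 8 from A
Take 46 from A
Take 58 from B
Take 66 from A
Take 74 from B
Take 78 from A
Take 78 from B
Take 85 from B
Take 99 from A

Merged: [8, 46, 58, 66, 74, 78, 78, 85, 99, 99]


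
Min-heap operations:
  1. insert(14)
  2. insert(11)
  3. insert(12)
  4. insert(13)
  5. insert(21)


insert(14) -> [14]
insert(11) -> [11, 14]
insert(12) -> [11, 14, 12]
insert(13) -> [11, 13, 12, 14]
insert(21) -> [11, 13, 12, 14, 21]

Final heap: [11, 13, 12, 14, 21]


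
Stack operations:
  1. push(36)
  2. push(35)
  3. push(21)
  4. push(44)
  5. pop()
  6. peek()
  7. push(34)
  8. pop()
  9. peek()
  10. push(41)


push(36) -> [36]
push(35) -> [36, 35]
push(21) -> [36, 35, 21]
push(44) -> [36, 35, 21, 44]
pop()->44, [36, 35, 21]
peek()->21
push(34) -> [36, 35, 21, 34]
pop()->34, [36, 35, 21]
peek()->21
push(41) -> [36, 35, 21, 41]

Final stack: [36, 35, 21, 41]


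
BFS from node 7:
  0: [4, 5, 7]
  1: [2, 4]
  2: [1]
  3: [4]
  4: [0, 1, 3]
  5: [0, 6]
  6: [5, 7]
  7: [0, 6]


Visit 7, enqueue [0, 6]
Visit 0, enqueue [4, 5]
Visit 6, enqueue []
Visit 4, enqueue [1, 3]
Visit 5, enqueue []
Visit 1, enqueue [2]
Visit 3, enqueue []
Visit 2, enqueue []

BFS order: [7, 0, 6, 4, 5, 1, 3, 2]


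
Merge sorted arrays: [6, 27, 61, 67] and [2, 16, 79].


Take 2 from B
Take 6 from A
Take 16 from B
Take 27 from A
Take 61 from A
Take 67 from A

Merged: [2, 6, 16, 27, 61, 67, 79]


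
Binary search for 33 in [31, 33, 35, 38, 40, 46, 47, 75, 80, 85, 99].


Step 1: lo=0, hi=10, mid=5, val=46
Step 2: lo=0, hi=4, mid=2, val=35
Step 3: lo=0, hi=1, mid=0, val=31
Step 4: lo=1, hi=1, mid=1, val=33

Found at index 1


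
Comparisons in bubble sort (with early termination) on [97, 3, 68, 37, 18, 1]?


Algorithm: bubble sort (with early termination)
Input: [97, 3, 68, 37, 18, 1]
Sorted: [1, 3, 18, 37, 68, 97]

15


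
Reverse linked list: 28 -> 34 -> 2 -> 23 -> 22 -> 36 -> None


Step 1: curr=28, set curr.next=prev(None) | reversed so far: 28
Step 2: curr=34, set curr.next=prev(28) | reversed so far: 34 -> 28
Step 3: curr=2, set curr.next=prev(34) | reversed so far: 2 -> 34 -> 28
Step 4: curr=23, set curr.next=prev(2) | reversed so far: 23 -> 2 -> 34 -> 28
Step 5: curr=22, set curr.next=prev(23) | reversed so far: 22 -> 23 -> 2 -> 34 -> 28
Step 6: curr=36, set curr.next=prev(22) | reversed so far: 36 -> 22 -> 23 -> 2 -> 34 -> 28

36 -> 22 -> 23 -> 2 -> 34 -> 28 -> None


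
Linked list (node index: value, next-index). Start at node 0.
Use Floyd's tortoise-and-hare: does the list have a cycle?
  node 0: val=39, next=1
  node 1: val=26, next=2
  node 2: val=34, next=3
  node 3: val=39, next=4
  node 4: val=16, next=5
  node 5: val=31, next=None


Floyd's tortoise (slow, +1) and hare (fast, +2):
  init: slow=0, fast=0
  step 1: slow=1, fast=2
  step 2: slow=2, fast=4
  step 3: fast 4->5->None, no cycle

Cycle: no


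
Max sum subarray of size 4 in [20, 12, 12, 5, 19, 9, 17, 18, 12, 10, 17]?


[0:4]: 49
[1:5]: 48
[2:6]: 45
[3:7]: 50
[4:8]: 63
[5:9]: 56
[6:10]: 57
[7:11]: 57

Max: 63 at [4:8]


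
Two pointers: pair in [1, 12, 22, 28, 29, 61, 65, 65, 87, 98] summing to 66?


lo=0(1)+hi=9(98)=99
lo=0(1)+hi=8(87)=88
lo=0(1)+hi=7(65)=66

Yes: 1+65=66


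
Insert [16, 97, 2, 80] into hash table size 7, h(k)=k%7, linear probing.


Insert 16: h=2 -> slot 2
Insert 97: h=6 -> slot 6
Insert 2: h=2, 1 probes -> slot 3
Insert 80: h=3, 1 probes -> slot 4

Table: [None, None, 16, 2, 80, None, 97]


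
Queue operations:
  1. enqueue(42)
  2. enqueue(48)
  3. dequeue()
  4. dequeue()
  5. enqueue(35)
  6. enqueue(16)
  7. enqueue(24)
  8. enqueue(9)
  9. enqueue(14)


enqueue(42) -> [42]
enqueue(48) -> [42, 48]
dequeue()->42, [48]
dequeue()->48, []
enqueue(35) -> [35]
enqueue(16) -> [35, 16]
enqueue(24) -> [35, 16, 24]
enqueue(9) -> [35, 16, 24, 9]
enqueue(14) -> [35, 16, 24, 9, 14]

Final queue: [35, 16, 24, 9, 14]


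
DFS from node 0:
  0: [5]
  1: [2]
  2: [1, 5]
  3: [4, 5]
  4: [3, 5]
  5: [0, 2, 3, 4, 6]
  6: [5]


Visit 0, push [5]
Visit 5, push [6, 4, 3, 2]
Visit 2, push [1]
Visit 1, push []
Visit 3, push [4]
Visit 4, push []
Visit 6, push []

DFS order: [0, 5, 2, 1, 3, 4, 6]


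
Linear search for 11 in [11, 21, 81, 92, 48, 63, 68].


i=0: 11==11 found!

Found at 0, 1 comps


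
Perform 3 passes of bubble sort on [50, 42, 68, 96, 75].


Initial: [50, 42, 68, 96, 75]
Pass 1: [42, 50, 68, 75, 96] (2 swaps)
Pass 2: [42, 50, 68, 75, 96] (0 swaps)
Pass 3: [42, 50, 68, 75, 96] (0 swaps)

After 3 passes: [42, 50, 68, 75, 96]


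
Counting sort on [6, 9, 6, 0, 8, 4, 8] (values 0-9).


Input: [6, 9, 6, 0, 8, 4, 8]
Counts: [1, 0, 0, 0, 1, 0, 2, 0, 2, 1]

Sorted: [0, 4, 6, 6, 8, 8, 9]


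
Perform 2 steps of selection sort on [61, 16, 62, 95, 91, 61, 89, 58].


Initial: [61, 16, 62, 95, 91, 61, 89, 58]
Step 1: min=16 at 1
  Swap: [16, 61, 62, 95, 91, 61, 89, 58]
Step 2: min=58 at 7
  Swap: [16, 58, 62, 95, 91, 61, 89, 61]

After 2 steps: [16, 58, 62, 95, 91, 61, 89, 61]


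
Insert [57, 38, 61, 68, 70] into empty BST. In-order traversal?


Insert 57: root
Insert 38: L from 57
Insert 61: R from 57
Insert 68: R from 57 -> R from 61
Insert 70: R from 57 -> R from 61 -> R from 68

In-order: [38, 57, 61, 68, 70]


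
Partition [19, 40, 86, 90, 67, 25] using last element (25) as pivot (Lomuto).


Pivot: 25
  19 <= 25: advance i (no swap)
Place pivot at 1: [19, 25, 86, 90, 67, 40]

Partitioned: [19, 25, 86, 90, 67, 40]


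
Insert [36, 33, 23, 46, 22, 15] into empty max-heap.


Insert 36: [36]
Insert 33: [36, 33]
Insert 23: [36, 33, 23]
Insert 46: [46, 36, 23, 33]
Insert 22: [46, 36, 23, 33, 22]
Insert 15: [46, 36, 23, 33, 22, 15]

Final heap: [46, 36, 23, 33, 22, 15]


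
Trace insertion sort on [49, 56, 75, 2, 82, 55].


Initial: [49, 56, 75, 2, 82, 55]
Insert 56: [49, 56, 75, 2, 82, 55]
Insert 75: [49, 56, 75, 2, 82, 55]
Insert 2: [2, 49, 56, 75, 82, 55]
Insert 82: [2, 49, 56, 75, 82, 55]
Insert 55: [2, 49, 55, 56, 75, 82]

Sorted: [2, 49, 55, 56, 75, 82]


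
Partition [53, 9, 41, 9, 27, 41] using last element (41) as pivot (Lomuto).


Pivot: 41
  9 <= 41: swap -> [9, 53, 41, 9, 27, 41]
  41 <= 41: swap -> [9, 41, 53, 9, 27, 41]
  9 <= 41: swap -> [9, 41, 9, 53, 27, 41]
  27 <= 41: swap -> [9, 41, 9, 27, 53, 41]
Place pivot at 4: [9, 41, 9, 27, 41, 53]

Partitioned: [9, 41, 9, 27, 41, 53]


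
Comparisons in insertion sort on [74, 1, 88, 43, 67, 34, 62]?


Algorithm: insertion sort
Input: [74, 1, 88, 43, 67, 34, 62]
Sorted: [1, 34, 43, 62, 67, 74, 88]

17


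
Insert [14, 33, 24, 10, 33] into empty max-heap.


Insert 14: [14]
Insert 33: [33, 14]
Insert 24: [33, 14, 24]
Insert 10: [33, 14, 24, 10]
Insert 33: [33, 33, 24, 10, 14]

Final heap: [33, 33, 24, 10, 14]


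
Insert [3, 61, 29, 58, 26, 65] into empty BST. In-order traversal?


Insert 3: root
Insert 61: R from 3
Insert 29: R from 3 -> L from 61
Insert 58: R from 3 -> L from 61 -> R from 29
Insert 26: R from 3 -> L from 61 -> L from 29
Insert 65: R from 3 -> R from 61

In-order: [3, 26, 29, 58, 61, 65]


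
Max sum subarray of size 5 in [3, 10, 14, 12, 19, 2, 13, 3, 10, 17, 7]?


[0:5]: 58
[1:6]: 57
[2:7]: 60
[3:8]: 49
[4:9]: 47
[5:10]: 45
[6:11]: 50

Max: 60 at [2:7]


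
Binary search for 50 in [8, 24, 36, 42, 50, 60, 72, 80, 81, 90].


Step 1: lo=0, hi=9, mid=4, val=50

Found at index 4


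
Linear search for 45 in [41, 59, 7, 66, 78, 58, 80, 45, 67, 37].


i=0: 41!=45
i=1: 59!=45
i=2: 7!=45
i=3: 66!=45
i=4: 78!=45
i=5: 58!=45
i=6: 80!=45
i=7: 45==45 found!

Found at 7, 8 comps


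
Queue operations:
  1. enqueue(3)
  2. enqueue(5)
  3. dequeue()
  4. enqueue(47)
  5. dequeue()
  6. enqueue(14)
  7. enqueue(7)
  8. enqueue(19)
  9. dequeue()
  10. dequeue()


enqueue(3) -> [3]
enqueue(5) -> [3, 5]
dequeue()->3, [5]
enqueue(47) -> [5, 47]
dequeue()->5, [47]
enqueue(14) -> [47, 14]
enqueue(7) -> [47, 14, 7]
enqueue(19) -> [47, 14, 7, 19]
dequeue()->47, [14, 7, 19]
dequeue()->14, [7, 19]

Final queue: [7, 19]


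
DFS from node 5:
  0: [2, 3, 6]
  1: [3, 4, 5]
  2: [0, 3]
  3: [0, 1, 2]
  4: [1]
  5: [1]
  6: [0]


Visit 5, push [1]
Visit 1, push [4, 3]
Visit 3, push [2, 0]
Visit 0, push [6, 2]
Visit 2, push []
Visit 6, push []
Visit 4, push []

DFS order: [5, 1, 3, 0, 2, 6, 4]


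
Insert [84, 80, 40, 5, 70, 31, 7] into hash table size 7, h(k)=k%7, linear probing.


Insert 84: h=0 -> slot 0
Insert 80: h=3 -> slot 3
Insert 40: h=5 -> slot 5
Insert 5: h=5, 1 probes -> slot 6
Insert 70: h=0, 1 probes -> slot 1
Insert 31: h=3, 1 probes -> slot 4
Insert 7: h=0, 2 probes -> slot 2

Table: [84, 70, 7, 80, 31, 40, 5]


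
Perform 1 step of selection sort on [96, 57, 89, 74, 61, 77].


Initial: [96, 57, 89, 74, 61, 77]
Step 1: min=57 at 1
  Swap: [57, 96, 89, 74, 61, 77]

After 1 step: [57, 96, 89, 74, 61, 77]


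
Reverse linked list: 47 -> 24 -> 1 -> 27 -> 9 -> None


Step 1: curr=47, set curr.next=prev(None) | reversed so far: 47
Step 2: curr=24, set curr.next=prev(47) | reversed so far: 24 -> 47
Step 3: curr=1, set curr.next=prev(24) | reversed so far: 1 -> 24 -> 47
Step 4: curr=27, set curr.next=prev(1) | reversed so far: 27 -> 1 -> 24 -> 47
Step 5: curr=9, set curr.next=prev(27) | reversed so far: 9 -> 27 -> 1 -> 24 -> 47

9 -> 27 -> 1 -> 24 -> 47 -> None


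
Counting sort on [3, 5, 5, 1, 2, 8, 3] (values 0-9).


Input: [3, 5, 5, 1, 2, 8, 3]
Counts: [0, 1, 1, 2, 0, 2, 0, 0, 1, 0]

Sorted: [1, 2, 3, 3, 5, 5, 8]


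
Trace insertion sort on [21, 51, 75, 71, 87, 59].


Initial: [21, 51, 75, 71, 87, 59]
Insert 51: [21, 51, 75, 71, 87, 59]
Insert 75: [21, 51, 75, 71, 87, 59]
Insert 71: [21, 51, 71, 75, 87, 59]
Insert 87: [21, 51, 71, 75, 87, 59]
Insert 59: [21, 51, 59, 71, 75, 87]

Sorted: [21, 51, 59, 71, 75, 87]


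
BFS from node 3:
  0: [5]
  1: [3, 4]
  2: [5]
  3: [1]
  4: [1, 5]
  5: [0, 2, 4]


Visit 3, enqueue [1]
Visit 1, enqueue [4]
Visit 4, enqueue [5]
Visit 5, enqueue [0, 2]
Visit 0, enqueue []
Visit 2, enqueue []

BFS order: [3, 1, 4, 5, 0, 2]


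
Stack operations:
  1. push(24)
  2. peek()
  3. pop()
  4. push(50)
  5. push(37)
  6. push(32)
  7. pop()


push(24) -> [24]
peek()->24
pop()->24, []
push(50) -> [50]
push(37) -> [50, 37]
push(32) -> [50, 37, 32]
pop()->32, [50, 37]

Final stack: [50, 37]


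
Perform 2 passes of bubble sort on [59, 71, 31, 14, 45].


Initial: [59, 71, 31, 14, 45]
Pass 1: [59, 31, 14, 45, 71] (3 swaps)
Pass 2: [31, 14, 45, 59, 71] (3 swaps)

After 2 passes: [31, 14, 45, 59, 71]


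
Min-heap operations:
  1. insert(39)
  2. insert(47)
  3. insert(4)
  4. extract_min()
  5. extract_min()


insert(39) -> [39]
insert(47) -> [39, 47]
insert(4) -> [4, 47, 39]
extract_min()->4, [39, 47]
extract_min()->39, [47]

Final heap: [47]


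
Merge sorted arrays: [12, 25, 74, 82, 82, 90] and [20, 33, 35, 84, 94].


Take 12 from A
Take 20 from B
Take 25 from A
Take 33 from B
Take 35 from B
Take 74 from A
Take 82 from A
Take 82 from A
Take 84 from B
Take 90 from A

Merged: [12, 20, 25, 33, 35, 74, 82, 82, 84, 90, 94]


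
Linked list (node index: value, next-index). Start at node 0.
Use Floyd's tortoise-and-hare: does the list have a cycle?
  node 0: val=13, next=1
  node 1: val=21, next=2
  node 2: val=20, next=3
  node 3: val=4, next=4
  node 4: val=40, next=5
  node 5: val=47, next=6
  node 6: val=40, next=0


Floyd's tortoise (slow, +1) and hare (fast, +2):
  init: slow=0, fast=0
  step 1: slow=1, fast=2
  step 2: slow=2, fast=4
  step 3: slow=3, fast=6
  step 4: slow=4, fast=1
  step 5: slow=5, fast=3
  step 6: slow=6, fast=5
  step 7: slow=0, fast=0
  slow == fast at node 0: cycle detected

Cycle: yes


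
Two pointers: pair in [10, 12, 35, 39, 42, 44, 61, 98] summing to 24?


lo=0(10)+hi=7(98)=108
lo=0(10)+hi=6(61)=71
lo=0(10)+hi=5(44)=54
lo=0(10)+hi=4(42)=52
lo=0(10)+hi=3(39)=49
lo=0(10)+hi=2(35)=45
lo=0(10)+hi=1(12)=22

No pair found


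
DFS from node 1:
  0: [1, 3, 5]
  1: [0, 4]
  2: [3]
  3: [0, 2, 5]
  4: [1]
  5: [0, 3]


Visit 1, push [4, 0]
Visit 0, push [5, 3]
Visit 3, push [5, 2]
Visit 2, push []
Visit 5, push []
Visit 4, push []

DFS order: [1, 0, 3, 2, 5, 4]


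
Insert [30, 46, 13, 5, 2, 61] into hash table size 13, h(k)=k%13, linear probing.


Insert 30: h=4 -> slot 4
Insert 46: h=7 -> slot 7
Insert 13: h=0 -> slot 0
Insert 5: h=5 -> slot 5
Insert 2: h=2 -> slot 2
Insert 61: h=9 -> slot 9

Table: [13, None, 2, None, 30, 5, None, 46, None, 61, None, None, None]


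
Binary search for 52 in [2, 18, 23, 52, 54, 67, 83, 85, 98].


Step 1: lo=0, hi=8, mid=4, val=54
Step 2: lo=0, hi=3, mid=1, val=18
Step 3: lo=2, hi=3, mid=2, val=23
Step 4: lo=3, hi=3, mid=3, val=52

Found at index 3


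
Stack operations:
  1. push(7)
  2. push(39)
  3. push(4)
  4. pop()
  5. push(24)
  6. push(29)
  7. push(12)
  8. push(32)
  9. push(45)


push(7) -> [7]
push(39) -> [7, 39]
push(4) -> [7, 39, 4]
pop()->4, [7, 39]
push(24) -> [7, 39, 24]
push(29) -> [7, 39, 24, 29]
push(12) -> [7, 39, 24, 29, 12]
push(32) -> [7, 39, 24, 29, 12, 32]
push(45) -> [7, 39, 24, 29, 12, 32, 45]

Final stack: [7, 39, 24, 29, 12, 32, 45]


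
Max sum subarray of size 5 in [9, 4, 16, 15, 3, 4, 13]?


[0:5]: 47
[1:6]: 42
[2:7]: 51

Max: 51 at [2:7]


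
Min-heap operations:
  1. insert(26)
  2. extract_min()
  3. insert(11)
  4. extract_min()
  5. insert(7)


insert(26) -> [26]
extract_min()->26, []
insert(11) -> [11]
extract_min()->11, []
insert(7) -> [7]

Final heap: [7]
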